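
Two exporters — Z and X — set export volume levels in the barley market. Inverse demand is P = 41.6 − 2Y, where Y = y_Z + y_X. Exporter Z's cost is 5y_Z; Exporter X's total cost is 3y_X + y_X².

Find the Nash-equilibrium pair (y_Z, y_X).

Exporter Z's profit: π = y_Z(41.6 − 2(y_Z + y_X)) − 5y_Z.
∂π/∂y_Z = 36.6 − 4y_Z − 2y_X = 0, so y_Z = 9.15 − 0.5y_X.
For X: ∂π/∂y_X = 38.6 − 6y_X − 2y_Z = 0 ⇒ y_X = 193/30 − (1/3)y_Z.
Solving the two reaction functions simultaneously: (1 − (−0.5)(−1/3))y_Z = 9.15 − 0.5·(193/30), so (5/6)y_Z = 89/15 and y_Z = 7.12.
Then y_X = 193/30 − (1/3)·7.12 = 4.06.

7.12, 4.06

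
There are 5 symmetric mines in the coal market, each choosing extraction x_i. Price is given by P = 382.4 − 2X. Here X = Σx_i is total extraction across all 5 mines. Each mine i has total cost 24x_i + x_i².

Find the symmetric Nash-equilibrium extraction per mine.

A representative mine's profit is π_i = x_i(382.4 − 2X) − 24x_i − x_i², with X = x_i + Σ_{j≠i} x_j.
First-order condition: 358.4 − 6x_i − 2Σ_{j≠i} x_j = 0.
With identical mines, set every x_j = x: then 358.4 − 6x − 8x = 0, i.e. x = 358.4/14 = 25.6.

25.6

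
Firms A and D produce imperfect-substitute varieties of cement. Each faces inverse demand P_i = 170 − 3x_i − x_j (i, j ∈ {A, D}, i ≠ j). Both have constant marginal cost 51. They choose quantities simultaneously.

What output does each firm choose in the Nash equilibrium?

Firm A's profit: π = x_A(170 − 3x_A − x_D) − 51x_A.
∂π/∂x_A = 119 − 6x_A − x_D = 0 ⇒ x_A = 119/6 − (1/6)x_D.
Setting x_A = x_D in the reaction function: x_A = 119/6 − (1/6)x_A, so x_A = (119/6) / (7/6) = 17.

17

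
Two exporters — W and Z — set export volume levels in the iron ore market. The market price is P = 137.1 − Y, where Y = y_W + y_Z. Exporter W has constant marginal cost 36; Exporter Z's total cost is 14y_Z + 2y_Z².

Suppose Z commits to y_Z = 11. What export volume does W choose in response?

45.05

Exporter W's profit: π = y_W(137.1 − (y_W + y_Z)) − 36y_W.
∂π/∂y_W = 101.1 − 2y_W − y_Z = 0, so y_W = 50.55 − 0.5y_Z.
At y_Z = 11: y_W = 50.55 − 0.5·11 = 45.05.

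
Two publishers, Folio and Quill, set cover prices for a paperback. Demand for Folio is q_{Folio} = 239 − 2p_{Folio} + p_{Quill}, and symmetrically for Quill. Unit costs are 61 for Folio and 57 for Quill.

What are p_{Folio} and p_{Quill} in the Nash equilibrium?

Folio's profit: π = (p_{Folio} − 61)(239 − 2p_{Folio} + p_{Quill}).
∂π/∂p_{Folio} = 361 − 4p_{Folio} + p_{Quill} = 0 ⇒ p_{Folio} = 90.25 + 0.25p_{Quill}.
Similarly p_{Quill} = 88.25 + 0.25p_{Folio}.
Plugging p_{Quill} into Folio's best response: p_{Folio} = 90.25 + 0.25(88.25 + 0.25p_{Folio}) ⇒ 0.9375p_{Folio} = 112.3125, so p_{Folio} = 119.8.
Then p_{Quill} = 88.25 + 0.25·119.8 = 118.2.

119.8, 118.2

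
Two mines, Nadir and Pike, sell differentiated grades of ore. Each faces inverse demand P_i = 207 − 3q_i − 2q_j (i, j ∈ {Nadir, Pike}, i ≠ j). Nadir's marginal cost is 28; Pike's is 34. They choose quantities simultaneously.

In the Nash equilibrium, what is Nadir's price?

Mine Nadir's profit: π = q_{Nadir}(207 − 3q_{Nadir} − 2q_{Pike}) − 28q_{Nadir}.
∂π/∂q_{Nadir} = 179 − 6q_{Nadir} − 2q_{Pike} = 0 ⇒ q_{Nadir} = 179/6 − (1/3)q_{Pike}.
Similarly q_{Pike} = 173/6 − (1/3)q_{Nadir}.
Plugging q_{Pike} into Nadir's best response: q_{Nadir} = 179/6 − (1/3)(173/6 − (1/3)q_{Nadir}) ⇒ (8/9)q_{Nadir} = 182/9, so q_{Nadir} = 22.75.
Then q_{Pike} = 173/6 − (1/3)·22.75 = 21.25.
P_{Nadir} = 207 − 3·22.75 − 2·21.25 = 96.25.

96.25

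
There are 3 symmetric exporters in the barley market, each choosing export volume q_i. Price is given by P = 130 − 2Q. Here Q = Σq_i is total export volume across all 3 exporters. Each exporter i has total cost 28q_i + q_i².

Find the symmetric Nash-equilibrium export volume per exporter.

10.2

A representative exporter's profit is π_i = q_i(130 − 2Q) − 28q_i − q_i², with Q = q_i + Σ_{j≠i} q_j.
First-order condition: 102 − 6q_i − 2Σ_{j≠i} q_j = 0.
In a symmetric equilibrium every exporter chooses the same q, so Σ_{j≠i} q_j = 2q. The condition becomes 102 − 10q = 0, giving q = 102/10 = 10.2.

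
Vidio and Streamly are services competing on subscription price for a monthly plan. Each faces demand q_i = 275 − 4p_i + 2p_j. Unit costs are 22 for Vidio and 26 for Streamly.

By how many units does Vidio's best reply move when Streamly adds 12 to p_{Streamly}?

Vidio's profit: π = (p_{Vidio} − 22)(275 − 4p_{Vidio} + 2p_{Streamly}).
∂π/∂p_{Vidio} = 363 − 8p_{Vidio} + 2p_{Streamly} = 0 ⇒ p_{Vidio} = 45.375 + 0.25p_{Streamly}.
The reaction-function slope is 0.25, so a 12-unit rise in p_{Streamly} moves p_{Vidio} by 0.25 × 12 = 3. Vidio's best response rises — the actions are strategic complements.

3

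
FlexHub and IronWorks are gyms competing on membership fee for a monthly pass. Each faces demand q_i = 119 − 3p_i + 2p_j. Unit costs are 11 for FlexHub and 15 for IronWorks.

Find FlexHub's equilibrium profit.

FlexHub's profit: π = (p_{FlexHub} − 11)(119 − 3p_{FlexHub} + 2p_{IronWorks}).
∂π/∂p_{FlexHub} = 152 − 6p_{FlexHub} + 2p_{IronWorks} = 0 ⇒ p_{FlexHub} = 76/3 + (1/3)p_{IronWorks}.
Similarly p_{IronWorks} = 82/3 + (1/3)p_{FlexHub}.
Plugging p_{IronWorks} into FlexHub's best response: p_{FlexHub} = 76/3 + (1/3)(82/3 + (1/3)p_{FlexHub}) ⇒ (8/9)p_{FlexHub} = 310/9, so p_{FlexHub} = 38.75.
Then p_{IronWorks} = 82/3 + (1/3)·38.75 = 40.25.
q_{FlexHub} = 119 − 3·38.75 + 2·40.25 = 83.25.
Profit = (38.75 − 11)·83.25 = 2310.1875.

2310.1875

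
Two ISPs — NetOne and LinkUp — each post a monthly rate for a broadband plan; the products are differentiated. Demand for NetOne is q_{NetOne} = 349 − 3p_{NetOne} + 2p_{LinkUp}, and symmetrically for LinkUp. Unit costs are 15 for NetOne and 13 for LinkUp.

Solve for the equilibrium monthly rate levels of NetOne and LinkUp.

NetOne's profit: π = (p_{NetOne} − 15)(349 − 3p_{NetOne} + 2p_{LinkUp}).
∂π/∂p_{NetOne} = 394 − 6p_{NetOne} + 2p_{LinkUp} = 0 ⇒ p_{NetOne} = 197/3 + (1/3)p_{LinkUp}.
Similarly p_{LinkUp} = 194/3 + (1/3)p_{NetOne}.
Substituting the second reaction function into the first: p_{NetOne} = 197/3 + (1/3)(194/3 + (1/3)p_{NetOne}), which gives (8/9)p_{NetOne} = 785/9 ⇒ p_{NetOne} = 98.125.
Then p_{LinkUp} = 194/3 + (1/3)·98.125 = 97.375.

98.125, 97.375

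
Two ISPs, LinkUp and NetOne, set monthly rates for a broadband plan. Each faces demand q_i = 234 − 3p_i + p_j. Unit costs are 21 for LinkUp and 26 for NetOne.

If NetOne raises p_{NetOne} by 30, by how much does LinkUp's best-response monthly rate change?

LinkUp's profit: π = (p_{LinkUp} − 21)(234 − 3p_{LinkUp} + p_{NetOne}).
∂π/∂p_{LinkUp} = 297 − 6p_{LinkUp} + p_{NetOne} = 0 ⇒ p_{LinkUp} = 49.5 + (1/6)p_{NetOne}.
The reaction-function slope is 1/6, so a 30-unit rise in p_{NetOne} moves p_{LinkUp} by 1/6 × 30 = 5. LinkUp's best response rises — the actions are strategic complements.

5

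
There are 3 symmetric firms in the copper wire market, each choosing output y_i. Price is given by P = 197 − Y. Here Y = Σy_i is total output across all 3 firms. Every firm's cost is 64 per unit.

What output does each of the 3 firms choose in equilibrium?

A representative firm's profit is π_i = y_i(197 − Y) − 64y_i, with Y = y_i + Σ_{j≠i} y_j.
First-order condition: 133 − 2y_i − Σ_{j≠i} y_j = 0.
Imposing symmetry (y_j = y for all j) turns Σ_{j≠i} y_j into 2y, so 133 = 4y and y = 33.25.

33.25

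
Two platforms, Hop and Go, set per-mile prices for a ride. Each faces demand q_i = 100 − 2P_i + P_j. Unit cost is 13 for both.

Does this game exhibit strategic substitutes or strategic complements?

strategic complements

Hop's profit: π = (P_{Hop} − 13)(100 − 2P_{Hop} + P_{Go}).
∂π/∂P_{Hop} = 126 − 4P_{Hop} + P_{Go} = 0 ⇒ P_{Hop} = 31.5 + 0.25P_{Go}.
The best-response slope dP_{Hop}/dP_{Go} = 0.25 > 0: the reaction function is upward-sloping, so the choices are strategic complements.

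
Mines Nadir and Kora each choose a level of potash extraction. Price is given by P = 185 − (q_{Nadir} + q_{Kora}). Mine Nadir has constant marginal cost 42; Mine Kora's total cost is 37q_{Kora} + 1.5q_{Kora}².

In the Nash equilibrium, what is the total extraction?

80

Mine Nadir's profit: π = q_{Nadir}(185 − (q_{Nadir} + q_{Kora})) − 42q_{Nadir}.
∂π/∂q_{Nadir} = 143 − 2q_{Nadir} − q_{Kora} = 0, so q_{Nadir} = 71.5 − 0.5q_{Kora}.
For Kora: ∂π/∂q_{Kora} = 148 − 5q_{Kora} − q_{Nadir} = 0 ⇒ q_{Kora} = 29.6 − 0.2q_{Nadir}.
Solving the two reaction functions simultaneously: (1 − (−0.5)(−0.2))q_{Nadir} = 71.5 − 0.5·29.6, so 0.9q_{Nadir} = 56.7 and q_{Nadir} = 63.
Then q_{Kora} = 29.6 − 0.2·63 = 17.
Total extraction: 63 + 17 = 80.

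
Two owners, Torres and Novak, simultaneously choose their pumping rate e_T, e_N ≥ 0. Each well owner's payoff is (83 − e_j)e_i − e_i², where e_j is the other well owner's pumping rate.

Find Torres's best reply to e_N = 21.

Torres's payoff is (83 − e_N)e_T − e_T².
∂π/∂e_T = 83 − e_N − 2e_T = 0, so e_T = 41.5 − 0.5e_N.
At e_N = 21: e_T = 41.5 − 0.5·21 = 31.

31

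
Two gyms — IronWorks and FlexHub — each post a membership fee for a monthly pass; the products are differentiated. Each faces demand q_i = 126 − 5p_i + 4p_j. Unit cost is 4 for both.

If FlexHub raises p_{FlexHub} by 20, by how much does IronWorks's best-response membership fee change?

IronWorks's profit: π = (p_{IronWorks} − 4)(126 − 5p_{IronWorks} + 4p_{FlexHub}).
∂π/∂p_{IronWorks} = 146 − 10p_{IronWorks} + 4p_{FlexHub} = 0 ⇒ p_{IronWorks} = 14.6 + 0.4p_{FlexHub}.
The reaction-function slope is 0.4, so a 20-unit rise in p_{FlexHub} moves p_{IronWorks} by 0.4 × 20 = 8. IronWorks's best response rises — the actions are strategic complements.

8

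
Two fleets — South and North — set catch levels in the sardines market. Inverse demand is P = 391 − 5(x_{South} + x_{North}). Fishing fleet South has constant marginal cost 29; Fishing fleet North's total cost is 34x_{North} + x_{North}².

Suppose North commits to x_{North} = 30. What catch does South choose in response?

21.2

Fishing fleet South's profit: π = x_{South}(391 − 5(x_{South} + x_{North})) − 29x_{South}.
∂π/∂x_{South} = 362 − 10x_{South} − 5x_{North} = 0, so x_{South} = 36.2 − 0.5x_{North}.
At x_{North} = 30: x_{South} = 36.2 − 0.5·30 = 21.2.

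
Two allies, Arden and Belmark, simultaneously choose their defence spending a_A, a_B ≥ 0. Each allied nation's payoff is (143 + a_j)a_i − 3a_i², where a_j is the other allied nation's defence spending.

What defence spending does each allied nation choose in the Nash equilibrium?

28.6

Arden's payoff is (143 + a_B)a_A − 3a_A².
∂π/∂a_A = 143 + a_B − 6a_A = 0, so a_A = 143/6 + (1/6)a_B.
The game is symmetric, so in equilibrium a_B = a_A: the reaction function gives (5/6)a_A = 143/6, hence a_A = 28.6.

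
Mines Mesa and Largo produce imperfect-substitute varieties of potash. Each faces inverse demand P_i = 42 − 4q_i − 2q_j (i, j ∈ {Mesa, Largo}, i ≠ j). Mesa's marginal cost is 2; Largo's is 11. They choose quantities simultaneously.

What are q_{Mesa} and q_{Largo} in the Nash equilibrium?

Mine Mesa's profit: π = q_{Mesa}(42 − 4q_{Mesa} − 2q_{Largo}) − 2q_{Mesa}.
∂π/∂q_{Mesa} = 40 − 8q_{Mesa} − 2q_{Largo} = 0 ⇒ q_{Mesa} = 5 − 0.25q_{Largo}.
Similarly q_{Largo} = 3.875 − 0.25q_{Mesa}.
Plugging q_{Largo} into Mesa's best response: q_{Mesa} = 5 − 0.25(3.875 − 0.25q_{Mesa}) ⇒ 0.9375q_{Mesa} = 129/32, so q_{Mesa} = 4.3.
Then q_{Largo} = 3.875 − 0.25·4.3 = 2.8.

4.3, 2.8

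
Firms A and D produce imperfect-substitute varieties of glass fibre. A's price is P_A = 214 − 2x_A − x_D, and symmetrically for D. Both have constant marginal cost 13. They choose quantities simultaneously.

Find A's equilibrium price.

Firm A's profit: π = x_A(214 − 2x_A − x_D) − 13x_A.
∂π/∂x_A = 201 − 4x_A − x_D = 0 ⇒ x_A = 50.25 − 0.25x_D.
Setting x_A = x_D in the reaction function: x_A = 50.25 − 0.25x_A, so x_A = 50.25 / 1.25 = 40.2.
P_A = 214 − 2·40.2 − 40.2 = 93.4.

93.4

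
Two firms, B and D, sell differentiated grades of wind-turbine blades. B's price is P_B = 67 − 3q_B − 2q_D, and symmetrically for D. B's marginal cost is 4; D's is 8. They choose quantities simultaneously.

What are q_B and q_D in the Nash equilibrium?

Firm B's profit: π = q_B(67 − 3q_B − 2q_D) − 4q_B.
∂π/∂q_B = 63 − 6q_B − 2q_D = 0 ⇒ q_B = 10.5 − (1/3)q_D.
Similarly q_D = 59/6 − (1/3)q_B.
Substituting the second reaction function into the first: q_B = 10.5 − (1/3)(59/6 − (1/3)q_B), which gives (8/9)q_B = 65/9 ⇒ q_B = 8.125.
Then q_D = 59/6 − (1/3)·8.125 = 7.125.

8.125, 7.125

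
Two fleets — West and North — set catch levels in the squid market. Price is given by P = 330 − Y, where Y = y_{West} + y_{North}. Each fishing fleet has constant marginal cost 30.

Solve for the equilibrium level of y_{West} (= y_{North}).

Fishing fleet West's profit: π = y_{West}(330 − (y_{West} + y_{North})) − 30y_{West}.
∂π/∂y_{West} = 300 − 2y_{West} − y_{North} = 0, so y_{West} = 150 − 0.5y_{North}.
Setting y_{West} = y_{North} in the reaction function: y_{West} = 150 − 0.5y_{West}, so y_{West} = 150 / 1.5 = 100.

100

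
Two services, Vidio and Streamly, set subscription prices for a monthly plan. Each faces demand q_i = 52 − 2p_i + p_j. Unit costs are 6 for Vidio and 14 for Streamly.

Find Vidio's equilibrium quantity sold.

Vidio's profit: π = (p_{Vidio} − 6)(52 − 2p_{Vidio} + p_{Streamly}).
∂π/∂p_{Vidio} = 64 − 4p_{Vidio} + p_{Streamly} = 0 ⇒ p_{Vidio} = 16 + 0.25p_{Streamly}.
Similarly p_{Streamly} = 20 + 0.25p_{Vidio}.
Substituting the second reaction function into the first: p_{Vidio} = 16 + 0.25(20 + 0.25p_{Vidio}), which gives 0.9375p_{Vidio} = 21 ⇒ p_{Vidio} = 22.4.
Then p_{Streamly} = 20 + 0.25·22.4 = 25.6.
q_{Vidio} = 52 − 2·22.4 + 25.6 = 32.8.

32.8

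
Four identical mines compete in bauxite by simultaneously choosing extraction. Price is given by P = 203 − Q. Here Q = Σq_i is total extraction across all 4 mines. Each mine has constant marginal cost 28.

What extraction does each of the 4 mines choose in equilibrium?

A representative mine's profit is π_i = q_i(203 − Q) − 28q_i, with Q = q_i + Σ_{j≠i} q_j.
First-order condition: 175 − 2q_i − Σ_{j≠i} q_j = 0.
In a symmetric equilibrium every mine chooses the same q, so Σ_{j≠i} q_j = 3q. The condition becomes 175 − 5q = 0, giving q = 175/5 = 35.

35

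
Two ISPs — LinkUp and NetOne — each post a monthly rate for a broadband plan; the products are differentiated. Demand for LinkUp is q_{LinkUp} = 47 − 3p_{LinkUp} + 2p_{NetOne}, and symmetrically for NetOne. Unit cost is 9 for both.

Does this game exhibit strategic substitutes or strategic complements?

LinkUp's profit: π = (p_{LinkUp} − 9)(47 − 3p_{LinkUp} + 2p_{NetOne}).
∂π/∂p_{LinkUp} = 74 − 6p_{LinkUp} + 2p_{NetOne} = 0 ⇒ p_{LinkUp} = 37/3 + (1/3)p_{NetOne}.
The best-response slope dp_{LinkUp}/dp_{NetOne} = 1/3 > 0: the reaction function is upward-sloping, so the choices are strategic complements.

strategic complements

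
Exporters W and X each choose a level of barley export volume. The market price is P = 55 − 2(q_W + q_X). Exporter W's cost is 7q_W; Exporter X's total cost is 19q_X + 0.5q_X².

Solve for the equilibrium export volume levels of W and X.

Exporter W's profit: π = q_W(55 − 2(q_W + q_X)) − 7q_W.
∂π/∂q_W = 48 − 4q_W − 2q_X = 0, so q_W = 12 − 0.5q_X.
For X: ∂π/∂q_X = 36 − 5q_X − 2q_W = 0 ⇒ q_X = 7.2 − 0.4q_W.
Substituting the second reaction function into the first: q_W = 12 − 0.5(7.2 − 0.4q_W), which gives 0.8q_W = 8.4 ⇒ q_W = 10.5.
Then q_X = 7.2 − 0.4·10.5 = 3.

10.5, 3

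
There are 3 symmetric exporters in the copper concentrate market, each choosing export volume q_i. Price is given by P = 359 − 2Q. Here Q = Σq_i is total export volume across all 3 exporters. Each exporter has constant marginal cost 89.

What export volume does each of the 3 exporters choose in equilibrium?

A representative exporter's profit is π_i = q_i(359 − 2Q) − 89q_i, with Q = q_i + Σ_{j≠i} q_j.
First-order condition: 270 − 4q_i − 2Σ_{j≠i} q_j = 0.
Imposing symmetry (q_j = q for all j) turns Σ_{j≠i} q_j into 2q, so 270 = 8q and q = 33.75.

33.75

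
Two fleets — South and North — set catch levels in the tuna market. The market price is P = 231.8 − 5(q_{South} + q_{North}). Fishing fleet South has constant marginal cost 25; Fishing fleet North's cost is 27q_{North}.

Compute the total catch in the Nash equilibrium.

27.44

Fishing fleet South's profit: π = q_{South}(231.8 − 5(q_{South} + q_{North})) − 25q_{South}.
∂π/∂q_{South} = 206.8 − 10q_{South} − 5q_{North} = 0, so q_{South} = 20.68 − 0.5q_{North}.
By the same steps for North: q_{North} = 20.48 − 0.5q_{South}.
Substituting the second reaction function into the first: q_{South} = 20.68 − 0.5(20.48 − 0.5q_{South}), which gives 0.75q_{South} = 10.44 ⇒ q_{South} = 13.92.
Then q_{North} = 20.48 − 0.5·13.92 = 13.52.
Total catch: 13.92 + 13.52 = 27.44.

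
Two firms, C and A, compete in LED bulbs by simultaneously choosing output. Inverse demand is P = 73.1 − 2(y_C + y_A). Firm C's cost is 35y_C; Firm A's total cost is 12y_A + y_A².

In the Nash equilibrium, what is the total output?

13.73

Firm C's profit: π = y_C(73.1 − 2(y_C + y_A)) − 35y_C.
∂π/∂y_C = 38.1 − 4y_C − 2y_A = 0, so y_C = 9.525 − 0.5y_A.
For A: ∂π/∂y_A = 61.1 − 6y_A − 2y_C = 0 ⇒ y_A = 611/60 − (1/3)y_C.
Plugging y_A into C's best response: y_C = 9.525 − 0.5(611/60 − (1/3)y_C) ⇒ (5/6)y_C = 133/30, so y_C = 5.32.
Then y_A = 611/60 − (1/3)·5.32 = 8.41.
Total output: 5.32 + 8.41 = 13.73.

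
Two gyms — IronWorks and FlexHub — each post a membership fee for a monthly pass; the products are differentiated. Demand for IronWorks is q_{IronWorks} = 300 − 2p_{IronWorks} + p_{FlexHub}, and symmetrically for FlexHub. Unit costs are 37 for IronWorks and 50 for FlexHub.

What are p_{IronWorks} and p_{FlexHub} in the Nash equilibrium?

IronWorks's profit: π = (p_{IronWorks} − 37)(300 − 2p_{IronWorks} + p_{FlexHub}).
∂π/∂p_{IronWorks} = 374 − 4p_{IronWorks} + p_{FlexHub} = 0 ⇒ p_{IronWorks} = 93.5 + 0.25p_{FlexHub}.
Similarly p_{FlexHub} = 100 + 0.25p_{IronWorks}.
Solving the two reaction functions simultaneously: (1 − (0.25)(0.25))p_{IronWorks} = 93.5 + 0.25·100, so 0.9375p_{IronWorks} = 118.5 and p_{IronWorks} = 126.4.
Then p_{FlexHub} = 100 + 0.25·126.4 = 131.6.

126.4, 131.6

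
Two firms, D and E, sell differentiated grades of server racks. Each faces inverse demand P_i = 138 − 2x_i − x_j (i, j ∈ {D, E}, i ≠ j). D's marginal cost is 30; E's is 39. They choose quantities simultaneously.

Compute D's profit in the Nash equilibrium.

Firm D's profit: π = x_D(138 − 2x_D − x_E) − 30x_D.
∂π/∂x_D = 108 − 4x_D − x_E = 0 ⇒ x_D = 27 − 0.25x_E.
Similarly x_E = 24.75 − 0.25x_D.
Substituting the second reaction function into the first: x_D = 27 − 0.25(24.75 − 0.25x_D), which gives 0.9375x_D = 20.8125 ⇒ x_D = 22.2.
Then x_E = 24.75 − 0.25·22.2 = 19.2.
P_D = 138 − 2·22.2 − 19.2 = 74.4.
Profit = (74.4 − 30)·22.2 = 985.68.

985.68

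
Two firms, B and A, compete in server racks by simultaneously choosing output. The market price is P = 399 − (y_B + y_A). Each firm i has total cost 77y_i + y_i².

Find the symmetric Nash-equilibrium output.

64.4

Firm B's profit: π = y_B(399 − (y_B + y_A)) − 77y_B − y_B².
∂π/∂y_B = 322 − 4y_B − y_A = 0, so y_B = 80.5 − 0.25y_A.
Setting y_B = y_A in the reaction function: y_B = 80.5 − 0.25y_B, so y_B = 80.5 / 1.25 = 64.4.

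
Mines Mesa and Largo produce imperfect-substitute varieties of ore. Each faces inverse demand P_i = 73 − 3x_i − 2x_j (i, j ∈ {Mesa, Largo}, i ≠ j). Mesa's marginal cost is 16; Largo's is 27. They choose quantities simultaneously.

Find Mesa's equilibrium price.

Mine Mesa's profit: π = x_{Mesa}(73 − 3x_{Mesa} − 2x_{Largo}) − 16x_{Mesa}.
∂π/∂x_{Mesa} = 57 − 6x_{Mesa} − 2x_{Largo} = 0 ⇒ x_{Mesa} = 9.5 − (1/3)x_{Largo}.
Similarly x_{Largo} = 23/3 − (1/3)x_{Mesa}.
Substituting the second reaction function into the first: x_{Mesa} = 9.5 − (1/3)(23/3 − (1/3)x_{Mesa}), which gives (8/9)x_{Mesa} = 125/18 ⇒ x_{Mesa} = 7.8125.
Then x_{Largo} = 23/3 − (1/3)·7.8125 = 5.0625.
P_{Mesa} = 73 − 3·7.8125 − 2·5.0625 = 39.4375.

39.4375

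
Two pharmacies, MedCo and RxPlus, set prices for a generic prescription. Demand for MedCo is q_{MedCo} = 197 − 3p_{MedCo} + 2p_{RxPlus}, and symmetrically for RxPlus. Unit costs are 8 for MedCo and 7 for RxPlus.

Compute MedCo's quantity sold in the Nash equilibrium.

141.1875

MedCo's profit: π = (p_{MedCo} − 8)(197 − 3p_{MedCo} + 2p_{RxPlus}).
∂π/∂p_{MedCo} = 221 − 6p_{MedCo} + 2p_{RxPlus} = 0 ⇒ p_{MedCo} = 221/6 + (1/3)p_{RxPlus}.
Similarly p_{RxPlus} = 109/3 + (1/3)p_{MedCo}.
Substituting the second reaction function into the first: p_{MedCo} = 221/6 + (1/3)(109/3 + (1/3)p_{MedCo}), which gives (8/9)p_{MedCo} = 881/18 ⇒ p_{MedCo} = 55.0625.
Then p_{RxPlus} = 109/3 + (1/3)·55.0625 = 54.6875.
q_{MedCo} = 197 − 3·55.0625 + 2·54.6875 = 141.1875.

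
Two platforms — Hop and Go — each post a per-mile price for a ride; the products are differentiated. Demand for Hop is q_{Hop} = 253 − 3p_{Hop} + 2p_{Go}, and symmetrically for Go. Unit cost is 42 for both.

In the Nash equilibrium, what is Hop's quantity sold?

Hop's profit: π = (p_{Hop} − 42)(253 − 3p_{Hop} + 2p_{Go}).
∂π/∂p_{Hop} = 379 − 6p_{Hop} + 2p_{Go} = 0 ⇒ p_{Hop} = 379/6 + (1/3)p_{Go}.
By symmetry p_{Go} = p_{Hop}; substituting into the reaction function, (2/3)p_{Hop} = 379/6 and p_{Hop} = 94.75.
q_{Hop} = 253 − 3·94.75 + 2·94.75 = 158.25.

158.25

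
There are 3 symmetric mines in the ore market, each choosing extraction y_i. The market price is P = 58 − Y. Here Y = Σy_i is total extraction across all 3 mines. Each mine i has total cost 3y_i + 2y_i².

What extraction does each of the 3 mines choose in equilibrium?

A representative mine's profit is π_i = y_i(58 − Y) − 3y_i − 2y_i², with Y = y_i + Σ_{j≠i} y_j.
First-order condition: 55 − 6y_i − Σ_{j≠i} y_j = 0.
In a symmetric equilibrium every mine chooses the same y, so Σ_{j≠i} y_j = 2y. The condition becomes 55 − 8y = 0, giving y = 55/8 = 6.875.

6.875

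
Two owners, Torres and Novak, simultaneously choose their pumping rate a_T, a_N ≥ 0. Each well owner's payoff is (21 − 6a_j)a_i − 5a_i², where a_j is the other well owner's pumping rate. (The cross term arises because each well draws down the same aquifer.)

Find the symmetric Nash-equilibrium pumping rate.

1.3125

Torres's payoff is (21 − 6a_N)a_T − 5a_T².
∂π/∂a_T = 21 − 6a_N − 10a_T = 0, so a_T = 2.1 − 0.6a_N.
By symmetry a_N = a_T; substituting into the reaction function, 1.6a_T = 2.1 and a_T = 1.3125.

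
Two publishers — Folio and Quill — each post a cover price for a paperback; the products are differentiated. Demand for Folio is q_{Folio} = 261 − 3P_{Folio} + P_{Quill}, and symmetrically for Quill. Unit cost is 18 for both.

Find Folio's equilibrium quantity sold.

135

Folio's profit: π = (P_{Folio} − 18)(261 − 3P_{Folio} + P_{Quill}).
∂π/∂P_{Folio} = 315 − 6P_{Folio} + P_{Quill} = 0 ⇒ P_{Folio} = 52.5 + (1/6)P_{Quill}.
The game is symmetric, so in equilibrium P_{Quill} = P_{Folio}: the reaction function gives (5/6)P_{Folio} = 52.5, hence P_{Folio} = 63.
q_{Folio} = 261 − 3·63 + 63 = 135.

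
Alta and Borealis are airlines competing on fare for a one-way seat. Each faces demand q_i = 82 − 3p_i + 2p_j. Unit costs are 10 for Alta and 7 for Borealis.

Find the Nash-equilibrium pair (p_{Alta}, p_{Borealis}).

Alta's profit: π = (p_{Alta} − 10)(82 − 3p_{Alta} + 2p_{Borealis}).
∂π/∂p_{Alta} = 112 − 6p_{Alta} + 2p_{Borealis} = 0 ⇒ p_{Alta} = 56/3 + (1/3)p_{Borealis}.
Similarly p_{Borealis} = 103/6 + (1/3)p_{Alta}.
Substituting the second reaction function into the first: p_{Alta} = 56/3 + (1/3)(103/6 + (1/3)p_{Alta}), which gives (8/9)p_{Alta} = 439/18 ⇒ p_{Alta} = 27.4375.
Then p_{Borealis} = 103/6 + (1/3)·27.4375 = 26.3125.

27.4375, 26.3125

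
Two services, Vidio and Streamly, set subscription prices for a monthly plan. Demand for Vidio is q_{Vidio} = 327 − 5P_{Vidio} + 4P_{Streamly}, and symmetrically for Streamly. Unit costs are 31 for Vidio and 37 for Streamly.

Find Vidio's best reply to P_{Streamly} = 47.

67

Vidio's profit: π = (P_{Vidio} − 31)(327 − 5P_{Vidio} + 4P_{Streamly}).
∂π/∂P_{Vidio} = 482 − 10P_{Vidio} + 4P_{Streamly} = 0 ⇒ P_{Vidio} = 48.2 + 0.4P_{Streamly}.
At P_{Streamly} = 47: P_{Vidio} = 48.2 + 0.4·47 = 67.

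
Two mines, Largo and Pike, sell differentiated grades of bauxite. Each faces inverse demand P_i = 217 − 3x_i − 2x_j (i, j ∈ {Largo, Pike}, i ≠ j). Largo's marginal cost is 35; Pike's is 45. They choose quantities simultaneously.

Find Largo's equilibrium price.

105.125

Mine Largo's profit: π = x_{Largo}(217 − 3x_{Largo} − 2x_{Pike}) − 35x_{Largo}.
∂π/∂x_{Largo} = 182 − 6x_{Largo} − 2x_{Pike} = 0 ⇒ x_{Largo} = 91/3 − (1/3)x_{Pike}.
Similarly x_{Pike} = 86/3 − (1/3)x_{Largo}.
Substituting the second reaction function into the first: x_{Largo} = 91/3 − (1/3)(86/3 − (1/3)x_{Largo}), which gives (8/9)x_{Largo} = 187/9 ⇒ x_{Largo} = 23.375.
Then x_{Pike} = 86/3 − (1/3)·23.375 = 20.875.
P_{Largo} = 217 − 3·23.375 − 2·20.875 = 105.125.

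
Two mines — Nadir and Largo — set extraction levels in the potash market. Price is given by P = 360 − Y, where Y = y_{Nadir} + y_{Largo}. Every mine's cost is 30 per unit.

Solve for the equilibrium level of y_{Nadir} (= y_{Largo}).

110

Mine Nadir's profit: π = y_{Nadir}(360 − (y_{Nadir} + y_{Largo})) − 30y_{Nadir}.
∂π/∂y_{Nadir} = 330 − 2y_{Nadir} − y_{Largo} = 0, so y_{Nadir} = 165 − 0.5y_{Largo}.
Setting y_{Nadir} = y_{Largo} in the reaction function: y_{Nadir} = 165 − 0.5y_{Nadir}, so y_{Nadir} = 165 / 1.5 = 110.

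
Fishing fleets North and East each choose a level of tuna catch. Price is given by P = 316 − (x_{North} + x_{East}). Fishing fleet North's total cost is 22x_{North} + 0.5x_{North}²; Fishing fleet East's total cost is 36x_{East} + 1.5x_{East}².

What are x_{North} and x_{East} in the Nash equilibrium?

Fishing fleet North's profit: π = x_{North}(316 − (x_{North} + x_{East})) − 22x_{North} − 0.5x_{North}².
∂π/∂x_{North} = 294 − 3x_{North} − x_{East} = 0, so x_{North} = 98 − (1/3)x_{East}.
For East: ∂π/∂x_{East} = 280 − 5x_{East} − x_{North} = 0 ⇒ x_{East} = 56 − 0.2x_{North}.
Substituting the second reaction function into the first: x_{North} = 98 − (1/3)(56 − 0.2x_{North}), which gives (14/15)x_{North} = 238/3 ⇒ x_{North} = 85.
Then x_{East} = 56 − 0.2·85 = 39.

85, 39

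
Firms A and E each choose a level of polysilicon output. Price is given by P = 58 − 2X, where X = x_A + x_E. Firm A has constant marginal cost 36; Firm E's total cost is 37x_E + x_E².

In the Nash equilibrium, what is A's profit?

40.5

Firm A's profit: π = x_A(58 − 2(x_A + x_E)) − 36x_A.
∂π/∂x_A = 22 − 4x_A − 2x_E = 0, so x_A = 5.5 − 0.5x_E.
For E: ∂π/∂x_E = 21 − 6x_E − 2x_A = 0 ⇒ x_E = 3.5 − (1/3)x_A.
Substituting the second reaction function into the first: x_A = 5.5 − 0.5(3.5 − (1/3)x_A), which gives (5/6)x_A = 3.75 ⇒ x_A = 4.5.
Then x_E = 3.5 − (1/3)·4.5 = 2.
Price P = 58 − 2·6.5 = 45.
A's profit: (45 − 36)·4.5 = 40.5.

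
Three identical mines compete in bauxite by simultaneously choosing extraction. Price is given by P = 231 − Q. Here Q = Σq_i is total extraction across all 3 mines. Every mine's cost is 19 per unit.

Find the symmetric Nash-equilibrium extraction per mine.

53

A representative mine's profit is π_i = q_i(231 − Q) − 19q_i, with Q = q_i + Σ_{j≠i} q_j.
First-order condition: 212 − 2q_i − Σ_{j≠i} q_j = 0.
With identical mines, set every q_j = q: then 212 − 2q − 2q = 0, i.e. q = 212/4 = 53.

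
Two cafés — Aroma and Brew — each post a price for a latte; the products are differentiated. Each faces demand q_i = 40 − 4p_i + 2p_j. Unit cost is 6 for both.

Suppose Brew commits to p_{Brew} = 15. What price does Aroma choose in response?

Aroma's profit: π = (p_{Aroma} − 6)(40 − 4p_{Aroma} + 2p_{Brew}).
∂π/∂p_{Aroma} = 64 − 8p_{Aroma} + 2p_{Brew} = 0 ⇒ p_{Aroma} = 8 + 0.25p_{Brew}.
At p_{Brew} = 15: p_{Aroma} = 8 + 0.25·15 = 11.75.

11.75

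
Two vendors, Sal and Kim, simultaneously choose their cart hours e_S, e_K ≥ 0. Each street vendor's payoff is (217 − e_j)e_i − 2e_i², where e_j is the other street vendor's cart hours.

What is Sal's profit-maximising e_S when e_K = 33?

46

Sal's payoff is (217 − e_K)e_S − 2e_S².
∂π/∂e_S = 217 − e_K − 4e_S = 0, so e_S = 54.25 − 0.25e_K.
At e_K = 33: e_S = 54.25 − 0.25·33 = 46.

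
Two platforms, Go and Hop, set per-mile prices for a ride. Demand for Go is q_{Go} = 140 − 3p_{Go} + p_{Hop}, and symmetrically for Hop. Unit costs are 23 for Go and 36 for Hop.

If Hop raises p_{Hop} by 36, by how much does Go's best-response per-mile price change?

6

Go's profit: π = (p_{Go} − 23)(140 − 3p_{Go} + p_{Hop}).
∂π/∂p_{Go} = 209 − 6p_{Go} + p_{Hop} = 0 ⇒ p_{Go} = 209/6 + (1/6)p_{Hop}.
The reaction-function slope is 1/6, so a 36-unit rise in p_{Hop} moves p_{Go} by 1/6 × 36 = 6. Go's best response rises — the actions are strategic complements.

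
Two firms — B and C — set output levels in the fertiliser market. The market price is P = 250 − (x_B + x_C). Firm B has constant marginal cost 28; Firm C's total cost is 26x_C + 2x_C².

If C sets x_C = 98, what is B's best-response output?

62

Firm B's profit: π = x_B(250 − (x_B + x_C)) − 28x_B.
∂π/∂x_B = 222 − 2x_B − x_C = 0, so x_B = 111 − 0.5x_C.
At x_C = 98: x_B = 111 − 0.5·98 = 62.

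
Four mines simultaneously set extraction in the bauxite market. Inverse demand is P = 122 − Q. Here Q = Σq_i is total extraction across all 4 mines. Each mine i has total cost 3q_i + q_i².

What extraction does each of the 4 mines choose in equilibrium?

A representative mine's profit is π_i = q_i(122 − Q) − 3q_i − q_i², with Q = q_i + Σ_{j≠i} q_j.
First-order condition: 119 − 4q_i − Σ_{j≠i} q_j = 0.
Imposing symmetry (q_j = q for all j) turns Σ_{j≠i} q_j into 3q, so 119 = 7q and q = 17.

17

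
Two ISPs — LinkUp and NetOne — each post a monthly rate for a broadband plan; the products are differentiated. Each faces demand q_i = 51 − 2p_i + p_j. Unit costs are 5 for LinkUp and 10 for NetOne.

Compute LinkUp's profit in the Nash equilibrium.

512

LinkUp's profit: π = (p_{LinkUp} − 5)(51 − 2p_{LinkUp} + p_{NetOne}).
∂π/∂p_{LinkUp} = 61 − 4p_{LinkUp} + p_{NetOne} = 0 ⇒ p_{LinkUp} = 15.25 + 0.25p_{NetOne}.
Similarly p_{NetOne} = 17.75 + 0.25p_{LinkUp}.
Plugging p_{NetOne} into LinkUp's best response: p_{LinkUp} = 15.25 + 0.25(17.75 + 0.25p_{LinkUp}) ⇒ 0.9375p_{LinkUp} = 19.6875, so p_{LinkUp} = 21.
Then p_{NetOne} = 17.75 + 0.25·21 = 23.
q_{LinkUp} = 51 − 2·21 + 23 = 32.
Profit = (21 − 5)·32 = 512.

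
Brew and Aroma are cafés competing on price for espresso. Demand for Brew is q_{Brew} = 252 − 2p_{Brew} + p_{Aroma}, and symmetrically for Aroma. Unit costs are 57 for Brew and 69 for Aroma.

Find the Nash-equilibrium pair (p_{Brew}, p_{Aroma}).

123.6, 128.4

Brew's profit: π = (p_{Brew} − 57)(252 − 2p_{Brew} + p_{Aroma}).
∂π/∂p_{Brew} = 366 − 4p_{Brew} + p_{Aroma} = 0 ⇒ p_{Brew} = 91.5 + 0.25p_{Aroma}.
Similarly p_{Aroma} = 97.5 + 0.25p_{Brew}.
Substituting the second reaction function into the first: p_{Brew} = 91.5 + 0.25(97.5 + 0.25p_{Brew}), which gives 0.9375p_{Brew} = 115.875 ⇒ p_{Brew} = 123.6.
Then p_{Aroma} = 97.5 + 0.25·123.6 = 128.4.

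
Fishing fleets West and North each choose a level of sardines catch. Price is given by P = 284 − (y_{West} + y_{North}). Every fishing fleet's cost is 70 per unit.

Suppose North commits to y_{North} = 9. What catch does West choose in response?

102.5

Fishing fleet West's profit: π = y_{West}(284 − (y_{West} + y_{North})) − 70y_{West}.
∂π/∂y_{West} = 214 − 2y_{West} − y_{North} = 0, so y_{West} = 107 − 0.5y_{North}.
At y_{North} = 9: y_{West} = 107 − 0.5·9 = 102.5.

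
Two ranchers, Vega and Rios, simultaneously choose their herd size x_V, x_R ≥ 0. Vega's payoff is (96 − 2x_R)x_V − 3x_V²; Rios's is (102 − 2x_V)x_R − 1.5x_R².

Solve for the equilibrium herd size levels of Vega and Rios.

6, 30

Expanding Vega's payoff: 96x_V − 2x_Rx_V − 3x_V².
∂π/∂x_V = 96 − 2x_R − 6x_V = 0, so x_V = 16 − (1/3)x_R.
Likewise for Rios: x_R = 34 − (2/3)x_V.
Substituting the second reaction function into the first: x_V = 16 − (1/3)(34 − (2/3)x_V), which gives (7/9)x_V = 14/3 ⇒ x_V = 6.
Then x_R = 34 − (2/3)·6 = 30.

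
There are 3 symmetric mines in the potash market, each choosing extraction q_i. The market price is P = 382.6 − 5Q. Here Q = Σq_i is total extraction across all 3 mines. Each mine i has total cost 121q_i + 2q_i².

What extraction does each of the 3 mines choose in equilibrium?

10.9

A representative mine's profit is π_i = q_i(382.6 − 5Q) − 121q_i − 2q_i², with Q = q_i + Σ_{j≠i} q_j.
First-order condition: 261.6 − 14q_i − 5Σ_{j≠i} q_j = 0.
With identical mines, set every q_j = q: then 261.6 − 14q − 10q = 0, i.e. q = 261.6/24 = 10.9.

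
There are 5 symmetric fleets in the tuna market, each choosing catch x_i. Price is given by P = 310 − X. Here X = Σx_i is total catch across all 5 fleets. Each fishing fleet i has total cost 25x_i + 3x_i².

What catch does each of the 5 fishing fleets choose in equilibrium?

23.75

A representative fishing fleet's profit is π_i = x_i(310 − X) − 25x_i − 3x_i², with X = x_i + Σ_{j≠i} x_j.
First-order condition: 285 − 8x_i − Σ_{j≠i} x_j = 0.
In a symmetric equilibrium every fishing fleet chooses the same x, so Σ_{j≠i} x_j = 4x. The condition becomes 285 − 12x = 0, giving x = 285/12 = 23.75.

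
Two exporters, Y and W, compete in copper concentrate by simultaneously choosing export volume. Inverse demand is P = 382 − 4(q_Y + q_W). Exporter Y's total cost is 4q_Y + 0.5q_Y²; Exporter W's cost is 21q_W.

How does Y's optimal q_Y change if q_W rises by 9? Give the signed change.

-4

Exporter Y's profit: π = q_Y(382 − 4(q_Y + q_W)) − 4q_Y − 0.5q_Y².
∂π/∂q_Y = 378 − 9q_Y − 4q_W = 0, so q_Y = 42 − (4/9)q_W.
The reaction-function slope is −4/9, so a 9-unit rise in q_W moves q_Y by −4/9 × 9 = −4. Y's best response falls — the actions are strategic substitutes.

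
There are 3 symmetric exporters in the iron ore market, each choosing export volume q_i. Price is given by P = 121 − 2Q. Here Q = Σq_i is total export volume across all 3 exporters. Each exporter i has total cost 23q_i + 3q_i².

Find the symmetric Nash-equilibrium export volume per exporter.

A representative exporter's profit is π_i = q_i(121 − 2Q) − 23q_i − 3q_i², with Q = q_i + Σ_{j≠i} q_j.
First-order condition: 98 − 10q_i − 2Σ_{j≠i} q_j = 0.
With identical exporters, set every q_j = q: then 98 − 10q − 4q = 0, i.e. q = 98/14 = 7.

7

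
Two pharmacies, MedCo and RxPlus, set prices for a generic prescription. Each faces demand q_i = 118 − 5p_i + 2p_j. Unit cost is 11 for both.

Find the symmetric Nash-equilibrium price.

21.625

MedCo's profit: π = (p_{MedCo} − 11)(118 − 5p_{MedCo} + 2p_{RxPlus}).
∂π/∂p_{MedCo} = 173 − 10p_{MedCo} + 2p_{RxPlus} = 0 ⇒ p_{MedCo} = 17.3 + 0.2p_{RxPlus}.
The game is symmetric, so in equilibrium p_{RxPlus} = p_{MedCo}: the reaction function gives 0.8p_{MedCo} = 17.3, hence p_{MedCo} = 21.625.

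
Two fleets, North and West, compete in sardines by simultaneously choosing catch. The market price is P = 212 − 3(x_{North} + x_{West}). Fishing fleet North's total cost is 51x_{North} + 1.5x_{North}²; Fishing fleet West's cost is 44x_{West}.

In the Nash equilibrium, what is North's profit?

Fishing fleet North's profit: π = x_{North}(212 − 3(x_{North} + x_{West})) − 51x_{North} − 1.5x_{North}².
∂π/∂x_{North} = 161 − 9x_{North} − 3x_{West} = 0, so x_{North} = 161/9 − (1/3)x_{West}.
For West: ∂π/∂x_{West} = 168 − 6x_{West} − 3x_{North} = 0 ⇒ x_{West} = 28 − 0.5x_{North}.
Solving the two reaction functions simultaneously: (1 − (−1/3)(−0.5))x_{North} = 161/9 − (1/3)·28, so (5/6)x_{North} = 77/9 and x_{North} = 154/15.
Then x_{West} = 28 − 0.5·(154/15) = 343/15.
Price P = 212 − 3·(497/15) = 112.6.
North's profit: (112.6 − 51)·(154/15) − 1.5(154/15)² = 474.32.

474.32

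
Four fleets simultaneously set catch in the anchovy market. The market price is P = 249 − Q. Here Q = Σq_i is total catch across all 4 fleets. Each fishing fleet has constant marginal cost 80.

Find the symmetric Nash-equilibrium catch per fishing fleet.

33.8

A representative fishing fleet's profit is π_i = q_i(249 − Q) − 80q_i, with Q = q_i + Σ_{j≠i} q_j.
First-order condition: 169 − 2q_i − Σ_{j≠i} q_j = 0.
In a symmetric equilibrium every fishing fleet chooses the same q, so Σ_{j≠i} q_j = 3q. The condition becomes 169 − 5q = 0, giving q = 169/5 = 33.8.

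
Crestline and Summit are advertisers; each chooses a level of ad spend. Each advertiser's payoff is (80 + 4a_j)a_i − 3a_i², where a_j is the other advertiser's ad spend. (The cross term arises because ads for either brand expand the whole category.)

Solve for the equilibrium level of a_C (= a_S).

Crestline's payoff is (80 + 4a_S)a_C − 3a_C².
∂π/∂a_C = 80 + 4a_S − 6a_C = 0, so a_C = 40/3 + (2/3)a_S.
Setting a_C = a_S in the reaction function: a_C = 40/3 + (2/3)a_C, so a_C = (40/3) / (1/3) = 40.

40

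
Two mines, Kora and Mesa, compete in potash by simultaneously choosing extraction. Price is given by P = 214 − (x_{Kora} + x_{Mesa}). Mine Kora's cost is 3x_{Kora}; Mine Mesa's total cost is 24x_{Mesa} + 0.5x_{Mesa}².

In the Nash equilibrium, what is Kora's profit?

7849.96

Mine Kora's profit: π = x_{Kora}(214 − (x_{Kora} + x_{Mesa})) − 3x_{Kora}.
∂π/∂x_{Kora} = 211 − 2x_{Kora} − x_{Mesa} = 0, so x_{Kora} = 105.5 − 0.5x_{Mesa}.
For Mesa: ∂π/∂x_{Mesa} = 190 − 3x_{Mesa} − x_{Kora} = 0 ⇒ x_{Mesa} = 190/3 − (1/3)x_{Kora}.
Solving the two reaction functions simultaneously: (1 − (−0.5)(−1/3))x_{Kora} = 105.5 − 0.5·(190/3), so (5/6)x_{Kora} = 443/6 and x_{Kora} = 88.6.
Then x_{Mesa} = 190/3 − (1/3)·88.6 = 33.8.
Price P = 214 − 122.4 = 91.6.
Kora's profit: (91.6 − 3)·88.6 = 7849.96.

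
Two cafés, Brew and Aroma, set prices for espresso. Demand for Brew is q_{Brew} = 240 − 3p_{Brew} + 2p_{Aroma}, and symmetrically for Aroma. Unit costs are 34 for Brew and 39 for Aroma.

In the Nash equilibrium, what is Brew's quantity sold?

Brew's profit: π = (p_{Brew} − 34)(240 − 3p_{Brew} + 2p_{Aroma}).
∂π/∂p_{Brew} = 342 − 6p_{Brew} + 2p_{Aroma} = 0 ⇒ p_{Brew} = 57 + (1/3)p_{Aroma}.
Similarly p_{Aroma} = 59.5 + (1/3)p_{Brew}.
Plugging p_{Aroma} into Brew's best response: p_{Brew} = 57 + (1/3)(59.5 + (1/3)p_{Brew}) ⇒ (8/9)p_{Brew} = 461/6, so p_{Brew} = 86.4375.
Then p_{Aroma} = 59.5 + (1/3)·86.4375 = 88.3125.
q_{Brew} = 240 − 3·86.4375 + 2·88.3125 = 157.3125.

157.3125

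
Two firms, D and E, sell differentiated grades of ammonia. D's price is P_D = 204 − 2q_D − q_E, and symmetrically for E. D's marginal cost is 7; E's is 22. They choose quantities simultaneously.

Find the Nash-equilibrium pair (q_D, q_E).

40.4, 35.4

Firm D's profit: π = q_D(204 − 2q_D − q_E) − 7q_D.
∂π/∂q_D = 197 − 4q_D − q_E = 0 ⇒ q_D = 49.25 − 0.25q_E.
Similarly q_E = 45.5 − 0.25q_D.
Solving the two reaction functions simultaneously: (1 − (−0.25)(−0.25))q_D = 49.25 − 0.25·45.5, so 0.9375q_D = 37.875 and q_D = 40.4.
Then q_E = 45.5 − 0.25·40.4 = 35.4.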